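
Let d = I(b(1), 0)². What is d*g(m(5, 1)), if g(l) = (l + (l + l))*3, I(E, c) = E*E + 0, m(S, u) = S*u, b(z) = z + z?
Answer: 720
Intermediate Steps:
b(z) = 2*z
I(E, c) = E² (I(E, c) = E² + 0 = E²)
g(l) = 9*l (g(l) = (l + 2*l)*3 = (3*l)*3 = 9*l)
d = 16 (d = ((2*1)²)² = (2²)² = 4² = 16)
d*g(m(5, 1)) = 16*(9*(5*1)) = 16*(9*5) = 16*45 = 720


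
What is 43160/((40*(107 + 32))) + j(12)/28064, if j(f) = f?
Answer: 7570681/975224 ≈ 7.7630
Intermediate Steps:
43160/((40*(107 + 32))) + j(12)/28064 = 43160/((40*(107 + 32))) + 12/28064 = 43160/((40*139)) + 12*(1/28064) = 43160/5560 + 3/7016 = 43160*(1/5560) + 3/7016 = 1079/139 + 3/7016 = 7570681/975224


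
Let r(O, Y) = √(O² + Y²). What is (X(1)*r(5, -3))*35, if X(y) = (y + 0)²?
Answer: 35*√34 ≈ 204.08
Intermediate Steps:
X(y) = y²
(X(1)*r(5, -3))*35 = (1²*√(5² + (-3)²))*35 = (1*√(25 + 9))*35 = (1*√34)*35 = √34*35 = 35*√34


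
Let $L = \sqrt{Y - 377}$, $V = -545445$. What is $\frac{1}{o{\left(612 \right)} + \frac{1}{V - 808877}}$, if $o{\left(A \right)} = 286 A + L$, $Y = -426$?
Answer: $\frac{321041607961895566}{56192556197402483006061} - \frac{1834188079684 i \sqrt{803}}{56192556197402483006061} \approx 5.7132 \cdot 10^{-6} - 9.2496 \cdot 10^{-10} i$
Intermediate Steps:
$L = i \sqrt{803}$ ($L = \sqrt{-426 - 377} = \sqrt{-803} = i \sqrt{803} \approx 28.337 i$)
$o{\left(A \right)} = 286 A + i \sqrt{803}$
$\frac{1}{o{\left(612 \right)} + \frac{1}{V - 808877}} = \frac{1}{\left(286 \cdot 612 + i \sqrt{803}\right) + \frac{1}{-545445 - 808877}} = \frac{1}{\left(175032 + i \sqrt{803}\right) + \frac{1}{-1354322}} = \frac{1}{\left(175032 + i \sqrt{803}\right) - \frac{1}{1354322}} = \frac{1}{\frac{237049688303}{1354322} + i \sqrt{803}}$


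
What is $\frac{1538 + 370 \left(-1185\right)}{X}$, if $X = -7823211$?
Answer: $\frac{436912}{7823211} \approx 0.055848$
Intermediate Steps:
$\frac{1538 + 370 \left(-1185\right)}{X} = \frac{1538 + 370 \left(-1185\right)}{-7823211} = \left(1538 - 438450\right) \left(- \frac{1}{7823211}\right) = \left(-436912\right) \left(- \frac{1}{7823211}\right) = \frac{436912}{7823211}$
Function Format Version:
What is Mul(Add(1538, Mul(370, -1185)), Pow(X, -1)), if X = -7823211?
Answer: Rational(436912, 7823211) ≈ 0.055848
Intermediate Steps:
Mul(Add(1538, Mul(370, -1185)), Pow(X, -1)) = Mul(Add(1538, Mul(370, -1185)), Pow(-7823211, -1)) = Mul(Add(1538, -438450), Rational(-1, 7823211)) = Mul(-436912, Rational(-1, 7823211)) = Rational(436912, 7823211)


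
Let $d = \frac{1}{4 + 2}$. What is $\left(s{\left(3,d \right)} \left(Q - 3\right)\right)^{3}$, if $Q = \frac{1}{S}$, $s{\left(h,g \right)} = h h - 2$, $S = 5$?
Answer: $- \frac{941192}{125} \approx -7529.5$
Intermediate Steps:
$d = \frac{1}{6} \approx 0.16667$
$s{\left(h,g \right)} = -2 + h^{2}$ ($s{\left(h,g \right)} = h^{2} - 2 = -2 + h^{2}$)
$Q = \frac{1}{5} \approx 0.2$
$\left(s{\left(3,d \right)} \left(Q - 3\right)\right)^{3} = \left(\left(-2 + 3^{2}\right) \left(\frac{1}{5} - 3\right)\right)^{3} = \left(\left(-2 + 9\right) \left(- \frac{14}{5}\right)\right)^{3} = \left(7 \left(- \frac{14}{5}\right)\right)^{3} = \left(- \frac{98}{5}\right)^{3} = - \frac{941192}{125}$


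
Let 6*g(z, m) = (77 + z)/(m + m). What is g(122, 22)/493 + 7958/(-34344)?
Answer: -42871465/186247512 ≈ -0.23019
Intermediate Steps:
g(z, m) = (77 + z)/(12*m) (g(z, m) = ((77 + z)/(m + m))/6 = ((77 + z)/((2*m)))/6 = ((77 + z)*(1/(2*m)))/6 = ((77 + z)/(2*m))/6 = (77 + z)/(12*m))
g(122, 22)/493 + 7958/(-34344) = ((1/12)*(77 + 122)/22)/493 + 7958/(-34344) = ((1/12)*(1/22)*199)*(1/493) + 7958*(-1/34344) = (199/264)*(1/493) - 3979/17172 = 199/130152 - 3979/17172 = -42871465/186247512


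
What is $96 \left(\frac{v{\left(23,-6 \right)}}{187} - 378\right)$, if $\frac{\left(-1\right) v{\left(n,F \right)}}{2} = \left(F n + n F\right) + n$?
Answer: $- \frac{612480}{17} \approx -36028.0$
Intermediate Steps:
$v{\left(n,F \right)} = - 2 n - 4 F n$ ($v{\left(n,F \right)} = - 2 \left(\left(F n + n F\right) + n\right) = - 2 \left(\left(F n + F n\right) + n\right) = - 2 \left(2 F n + n\right) = - 2 \left(n + 2 F n\right) = - 2 n - 4 F n$)
$96 \left(\frac{v{\left(23,-6 \right)}}{187} - 378\right) = 96 \left(\frac{\left(-2\right) 23 \left(1 + 2 \left(-6\right)\right)}{187} - 378\right) = 96 \left(\left(-2\right) 23 \left(1 - 12\right) \frac{1}{187} - 378\right) = 96 \left(\left(-2\right) 23 \left(-11\right) \frac{1}{187} - 378\right) = 96 \left(506 \cdot \frac{1}{187} - 378\right) = 96 \left(\frac{46}{17} - 378\right) = 96 \left(- \frac{6380}{17}\right) = - \frac{612480}{17}$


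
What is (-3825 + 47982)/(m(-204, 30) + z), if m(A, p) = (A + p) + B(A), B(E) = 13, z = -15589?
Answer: -14719/5250 ≈ -2.8036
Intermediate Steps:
m(A, p) = 13 + A + p (m(A, p) = (A + p) + 13 = 13 + A + p)
(-3825 + 47982)/(m(-204, 30) + z) = (-3825 + 47982)/((13 - 204 + 30) - 15589) = 44157/(-161 - 15589) = 44157/(-15750) = 44157*(-1/15750) = -14719/5250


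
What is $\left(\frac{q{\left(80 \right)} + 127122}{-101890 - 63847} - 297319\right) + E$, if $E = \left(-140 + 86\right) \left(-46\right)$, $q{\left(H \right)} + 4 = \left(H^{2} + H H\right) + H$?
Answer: $- \frac{48865208393}{165737} \approx -2.9484 \cdot 10^{5}$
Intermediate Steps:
$q{\left(H \right)} = -4 + H + 2 H^{2}$ ($q{\left(H \right)} = -4 + \left(\left(H^{2} + H H\right) + H\right) = -4 + \left(\left(H^{2} + H^{2}\right) + H\right) = -4 + \left(2 H^{2} + H\right) = -4 + \left(H + 2 H^{2}\right) = -4 + H + 2 H^{2}$)
$E = 2484$ ($E = \left(-54\right) \left(-46\right) = 2484$)
$\left(\frac{q{\left(80 \right)} + 127122}{-101890 - 63847} - 297319\right) + E = \left(\frac{\left(-4 + 80 + 2 \cdot 80^{2}\right) + 127122}{-101890 - 63847} - 297319\right) + 2484 = \left(\frac{\left(-4 + 80 + 2 \cdot 6400\right) + 127122}{-165737} - 297319\right) + 2484 = \left(\left(\left(-4 + 80 + 12800\right) + 127122\right) \left(- \frac{1}{165737}\right) - 297319\right) + 2484 = \left(\left(12876 + 127122\right) \left(- \frac{1}{165737}\right) - 297319\right) + 2484 = \left(139998 \left(- \frac{1}{165737}\right) - 297319\right) + 2484 = \left(- \frac{139998}{165737} - 297319\right) + 2484 = - \frac{49276899101}{165737} + 2484 = - \frac{48865208393}{165737}$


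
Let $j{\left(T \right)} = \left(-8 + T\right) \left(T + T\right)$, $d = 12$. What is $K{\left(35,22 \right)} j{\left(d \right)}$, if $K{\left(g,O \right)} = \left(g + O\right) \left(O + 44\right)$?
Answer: $361152$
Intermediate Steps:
$K{\left(g,O \right)} = \left(44 + O\right) \left(O + g\right)$ ($K{\left(g,O \right)} = \left(O + g\right) \left(44 + O\right) = \left(44 + O\right) \left(O + g\right)$)
$j{\left(T \right)} = 2 T \left(-8 + T\right)$ ($j{\left(T \right)} = \left(-8 + T\right) 2 T = 2 T \left(-8 + T\right)$)
$K{\left(35,22 \right)} j{\left(d \right)} = \left(22^{2} + 44 \cdot 22 + 44 \cdot 35 + 22 \cdot 35\right) 2 \cdot 12 \left(-8 + 12\right) = \left(484 + 968 + 1540 + 770\right) 2 \cdot 12 \cdot 4 = 3762 \cdot 96 = 361152$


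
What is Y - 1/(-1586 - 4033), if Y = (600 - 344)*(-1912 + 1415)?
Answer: -714916607/5619 ≈ -1.2723e+5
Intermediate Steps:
Y = -127232 (Y = 256*(-497) = -127232)
Y - 1/(-1586 - 4033) = -127232 - 1/(-1586 - 4033) = -127232 - 1/(-5619) = -127232 - 1*(-1/5619) = -127232 + 1/5619 = -714916607/5619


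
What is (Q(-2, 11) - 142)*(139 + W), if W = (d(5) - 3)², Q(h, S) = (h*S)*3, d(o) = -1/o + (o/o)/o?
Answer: -30784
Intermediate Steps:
d(o) = 0 (d(o) = -1/o + 1/o = 0)
Q(h, S) = 3*S*h (Q(h, S) = (S*h)*3 = 3*S*h)
W = 9 (W = (0 - 3)² = (-3)² = 9)
(Q(-2, 11) - 142)*(139 + W) = (3*11*(-2) - 142)*(139 + 9) = (-66 - 142)*148 = -208*148 = -30784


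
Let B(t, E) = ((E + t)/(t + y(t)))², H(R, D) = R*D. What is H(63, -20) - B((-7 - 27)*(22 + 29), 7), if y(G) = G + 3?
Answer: -125048149/99225 ≈ -1260.2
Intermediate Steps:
y(G) = 3 + G
H(R, D) = D*R
B(t, E) = (E + t)²/(3 + 2*t)² (B(t, E) = ((E + t)/(t + (3 + t)))² = ((E + t)/(3 + 2*t))² = (E + t)²/(3 + 2*t)²)
H(63, -20) - B((-7 - 27)*(22 + 29), 7) = -20*63 - (7 + (-7 - 27)*(22 + 29))²/(3 + 2*((-7 - 27)*(22 + 29)))² = -1260 - (7 - 34*51)²/(3 + 2*(-34*51))² = -1260 - (7 - 1734)²/(3 + 2*(-1734))² = -1260 - (-1727)²/(3 - 3468)² = -1260 - 2982529/(-3465)² = -1260 - 2982529/12006225 = -1260 - 1*24649/99225 = -1260 - 24649/99225 = -125048149/99225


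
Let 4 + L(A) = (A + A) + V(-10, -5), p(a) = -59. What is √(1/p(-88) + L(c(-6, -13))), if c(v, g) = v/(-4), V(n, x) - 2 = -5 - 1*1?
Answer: 2*I*√4366/59 ≈ 2.2399*I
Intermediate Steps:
V(n, x) = -4 (V(n, x) = 2 + (-5 - 1*1) = 2 + (-5 - 1) = 2 - 6 = -4)
c(v, g) = -v/4 (c(v, g) = v*(-¼) = -v/4)
L(A) = -8 + 2*A (L(A) = -4 + ((A + A) - 4) = -4 + (2*A - 4) = -4 + (-4 + 2*A) = -8 + 2*A)
√(1/p(-88) + L(c(-6, -13))) = √(1/(-59) + (-8 + 2*(-¼*(-6)))) = √(-1/59 + (-8 + 2*(3/2))) = √(-1/59 + (-8 + 3)) = √(-1/59 - 5) = √(-296/59) = 2*I*√4366/59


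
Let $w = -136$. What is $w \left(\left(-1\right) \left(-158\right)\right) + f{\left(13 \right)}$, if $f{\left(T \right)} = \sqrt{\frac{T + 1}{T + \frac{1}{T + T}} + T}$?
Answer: $-21488 + \frac{\sqrt{1617369}}{339} \approx -21484.0$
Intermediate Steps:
$f{\left(T \right)} = \sqrt{T + \frac{1 + T}{T + \frac{1}{2 T}}}$ ($f{\left(T \right)} = \sqrt{\frac{1 + T}{T + \frac{1}{2 T}} + T} = \sqrt{T + \frac{1 + T}{T + \frac{1}{2 T}}}$)
$w \left(\left(-1\right) \left(-158\right)\right) + f{\left(13 \right)} = - 136 \left(\left(-1\right) \left(-158\right)\right) + \sqrt{\frac{13 \left(3 + 2 \cdot 13 + 2 \cdot 13^{2}\right)}{1 + 2 \cdot 13^{2}}} = \left(-136\right) 158 + \sqrt{\frac{13 \left(3 + 26 + 2 \cdot 169\right)}{1 + 2 \cdot 169}} = -21488 + \sqrt{\frac{13 \left(3 + 26 + 338\right)}{1 + 338}} = -21488 + \sqrt{13 \cdot \frac{1}{339} \cdot 367} = -21488 + \sqrt{\frac{4771}{339}} = -21488 + \frac{\sqrt{1617369}}{339}$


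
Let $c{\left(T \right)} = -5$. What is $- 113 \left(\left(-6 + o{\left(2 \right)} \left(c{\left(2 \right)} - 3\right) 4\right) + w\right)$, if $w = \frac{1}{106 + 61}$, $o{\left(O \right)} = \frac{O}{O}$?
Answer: $\frac{716985}{167} \approx 4293.3$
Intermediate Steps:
$o{\left(O \right)} = 1$
$w = \frac{1}{167} \approx 0.005988$
$- 113 \left(\left(-6 + o{\left(2 \right)} \left(c{\left(2 \right)} - 3\right) 4\right) + w\right) = - 113 \left(\left(-6 + 1 \left(-5 - 3\right) 4\right) + \frac{1}{167}\right) = - 113 \left(\left(-6 + 1 \left(\left(-8\right) 4\right)\right) + \frac{1}{167}\right) = - 113 \left(\left(-6 + 1 \left(-32\right)\right) + \frac{1}{167}\right) = - 113 \left(\left(-6 - 32\right) + \frac{1}{167}\right) = - 113 \left(-38 + \frac{1}{167}\right) = \left(-113\right) \left(- \frac{6345}{167}\right) = \frac{716985}{167}$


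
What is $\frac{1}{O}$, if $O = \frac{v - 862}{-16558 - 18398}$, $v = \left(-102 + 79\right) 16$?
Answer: $\frac{5826}{205} \approx 28.42$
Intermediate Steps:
$v = -368$ ($v = \left(-23\right) 16 = -368$)
$O = \frac{205}{5826}$ ($O = \frac{-368 - 862}{-16558 - 18398} = - \frac{1230}{-34956} = \left(-1230\right) \left(- \frac{1}{34956}\right) = \frac{205}{5826} \approx 0.035187$)
$\frac{1}{O} = \frac{1}{\frac{205}{5826}} = \frac{5826}{205}$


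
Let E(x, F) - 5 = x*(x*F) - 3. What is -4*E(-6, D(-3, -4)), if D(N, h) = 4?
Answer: -584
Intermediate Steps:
E(x, F) = 2 + F*x² (E(x, F) = 5 + (x*(x*F) - 3) = 5 + (x*(F*x) - 3) = 5 + (F*x² - 3) = 5 + (-3 + F*x²) = 2 + F*x²)
-4*E(-6, D(-3, -4)) = -4*(2 + 4*(-6)²) = -4*(2 + 4*36) = -4*(2 + 144) = -4*146 = -584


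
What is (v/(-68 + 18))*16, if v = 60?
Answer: -96/5 ≈ -19.200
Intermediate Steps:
(v/(-68 + 18))*16 = (60/(-68 + 18))*16 = (60/(-50))*16 = (60*(-1/50))*16 = -6/5*16 = -96/5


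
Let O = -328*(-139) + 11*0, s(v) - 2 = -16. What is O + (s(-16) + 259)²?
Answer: 105617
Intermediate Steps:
s(v) = -14 (s(v) = 2 - 16 = -14)
O = 45592 (O = 45592 + 0 = 45592)
O + (s(-16) + 259)² = 45592 + (-14 + 259)² = 45592 + 245² = 45592 + 60025 = 105617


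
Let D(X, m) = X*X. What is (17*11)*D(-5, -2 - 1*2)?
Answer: 4675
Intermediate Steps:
D(X, m) = X²
(17*11)*D(-5, -2 - 1*2) = (17*11)*(-5)² = 187*25 = 4675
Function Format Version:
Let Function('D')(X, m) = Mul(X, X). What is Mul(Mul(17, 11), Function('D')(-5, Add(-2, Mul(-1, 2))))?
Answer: 4675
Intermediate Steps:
Function('D')(X, m) = Pow(X, 2)
Mul(Mul(17, 11), Function('D')(-5, Add(-2, Mul(-1, 2)))) = Mul(Mul(17, 11), Pow(-5, 2)) = Mul(187, 25) = 4675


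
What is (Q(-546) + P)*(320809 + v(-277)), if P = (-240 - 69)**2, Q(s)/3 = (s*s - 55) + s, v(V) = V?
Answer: 316693949832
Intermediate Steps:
Q(s) = -165 + 3*s + 3*s**2 (Q(s) = 3*((s*s - 55) + s) = 3*((s**2 - 55) + s) = 3*((-55 + s**2) + s) = 3*(-55 + s + s**2) = -165 + 3*s + 3*s**2)
P = 95481 (P = (-309)**2 = 95481)
(Q(-546) + P)*(320809 + v(-277)) = ((-165 + 3*(-546) + 3*(-546)**2) + 95481)*(320809 - 277) = ((-165 - 1638 + 3*298116) + 95481)*320532 = ((-165 - 1638 + 894348) + 95481)*320532 = (892545 + 95481)*320532 = 988026*320532 = 316693949832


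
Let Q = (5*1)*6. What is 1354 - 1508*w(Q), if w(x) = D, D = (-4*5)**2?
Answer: -601846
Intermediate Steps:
Q = 30 (Q = 5*6 = 30)
D = 400 (D = (-20)**2 = 400)
w(x) = 400
1354 - 1508*w(Q) = 1354 - 1508*400 = 1354 - 603200 = -601846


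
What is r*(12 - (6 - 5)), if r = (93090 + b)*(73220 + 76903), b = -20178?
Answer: 120403449936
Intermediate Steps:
r = 10945768176 (r = (93090 - 20178)*(73220 + 76903) = 72912*150123 = 10945768176)
r*(12 - (6 - 5)) = 10945768176*(12 - (6 - 5)) = 10945768176*(12 - 1*1) = 10945768176*(12 - 1) = 10945768176*11 = 120403449936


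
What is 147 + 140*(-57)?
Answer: -7833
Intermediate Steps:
147 + 140*(-57) = 147 - 7980 = -7833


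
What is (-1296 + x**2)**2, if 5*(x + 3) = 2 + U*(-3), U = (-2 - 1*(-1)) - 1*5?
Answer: 1677025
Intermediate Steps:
U = -6 (U = (-2 + 1) - 5 = -1 - 5 = -6)
x = 1 (x = -3 + (2 - 6*(-3))/5 = -3 + (2 + 18)/5 = -3 + (1/5)*20 = -3 + 4 = 1)
(-1296 + x**2)**2 = (-1296 + 1**2)**2 = (-1296 + 1)**2 = (-1295)**2 = 1677025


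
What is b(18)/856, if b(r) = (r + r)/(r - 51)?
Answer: -3/2354 ≈ -0.0012744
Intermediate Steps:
b(r) = 2*r/(-51 + r) (b(r) = (2*r)/(-51 + r) = 2*r/(-51 + r))
b(18)/856 = (2*18/(-51 + 18))/856 = (2*18/(-33))*(1/856) = (2*18*(-1/33))*(1/856) = -12/11*1/856 = -3/2354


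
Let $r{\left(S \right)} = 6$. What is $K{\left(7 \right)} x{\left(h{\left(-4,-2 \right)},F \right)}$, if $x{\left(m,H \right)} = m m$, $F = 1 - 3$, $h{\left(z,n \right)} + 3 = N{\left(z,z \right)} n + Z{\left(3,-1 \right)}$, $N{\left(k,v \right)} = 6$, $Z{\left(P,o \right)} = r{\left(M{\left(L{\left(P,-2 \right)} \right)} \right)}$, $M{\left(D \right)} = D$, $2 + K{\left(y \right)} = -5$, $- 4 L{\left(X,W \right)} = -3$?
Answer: $-567$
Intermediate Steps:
$L{\left(X,W \right)} = \frac{3}{4}$ ($L{\left(X,W \right)} = \left(- \frac{1}{4}\right) \left(-3\right) = \frac{3}{4}$)
$K{\left(y \right)} = -7$ ($K{\left(y \right)} = -2 - 5 = -7$)
$Z{\left(P,o \right)} = 6$
$h{\left(z,n \right)} = 3 + 6 n$ ($h{\left(z,n \right)} = -3 + \left(6 n + 6\right) = -3 + \left(6 + 6 n\right) = 3 + 6 n$)
$F = -2$
$x{\left(m,H \right)} = m^{2}$
$K{\left(7 \right)} x{\left(h{\left(-4,-2 \right)},F \right)} = - 7 \left(3 + 6 \left(-2\right)\right)^{2} = - 7 \left(3 - 12\right)^{2} = - 7 \left(-9\right)^{2} = \left(-7\right) 81 = -567$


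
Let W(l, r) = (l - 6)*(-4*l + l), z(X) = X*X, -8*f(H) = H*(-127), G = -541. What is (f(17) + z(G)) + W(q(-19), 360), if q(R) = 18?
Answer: 2338423/8 ≈ 2.9230e+5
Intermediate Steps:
f(H) = 127*H/8 (f(H) = -H*(-127)/8 = -(-127)*H/8 = 127*H/8)
z(X) = X²
W(l, r) = -3*l*(-6 + l) (W(l, r) = (-6 + l)*(-3*l) = -3*l*(-6 + l))
(f(17) + z(G)) + W(q(-19), 360) = ((127/8)*17 + (-541)²) + 3*18*(6 - 1*18) = (2159/8 + 292681) + 3*18*(6 - 18) = 2343607/8 + 3*18*(-12) = 2343607/8 - 648 = 2338423/8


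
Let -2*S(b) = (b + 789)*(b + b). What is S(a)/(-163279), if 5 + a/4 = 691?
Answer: 9694552/163279 ≈ 59.374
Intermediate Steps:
a = 2744 (a = -20 + 4*691 = -20 + 2764 = 2744)
S(b) = -b*(789 + b) (S(b) = -(b + 789)*(b + b)/2 = -(789 + b)*2*b/2 = -b*(789 + b))
S(a)/(-163279) = -1*2744*(789 + 2744)/(-163279) = -1*2744*3533*(-1/163279) = -9694552*(-1/163279) = 9694552/163279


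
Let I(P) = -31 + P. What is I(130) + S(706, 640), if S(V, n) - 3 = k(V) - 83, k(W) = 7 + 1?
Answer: 27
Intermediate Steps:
k(W) = 8
S(V, n) = -72 (S(V, n) = 3 + (8 - 83) = 3 - 75 = -72)
I(130) + S(706, 640) = (-31 + 130) - 72 = 99 - 72 = 27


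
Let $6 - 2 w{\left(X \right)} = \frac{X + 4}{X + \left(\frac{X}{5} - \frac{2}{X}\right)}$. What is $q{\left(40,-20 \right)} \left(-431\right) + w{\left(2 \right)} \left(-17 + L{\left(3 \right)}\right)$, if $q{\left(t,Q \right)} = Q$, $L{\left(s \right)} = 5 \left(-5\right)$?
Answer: $8584$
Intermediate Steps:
$L{\left(s \right)} = -25$
$w{\left(X \right)} = 3 - \frac{4 + X}{2 \left(- \frac{2}{X} + \frac{6 X}{5}\right)}$ ($w{\left(X \right)} = 3 - \frac{\left(X + 4\right) \frac{1}{X + \left(\frac{X}{5} - \frac{2}{X}\right)}}{2} = 3 - \frac{\left(4 + X\right) \frac{1}{X + \left(X \frac{1}{5} - \frac{2}{X}\right)}}{2} = 3 - \frac{\left(4 + X\right) \frac{1}{X + \left(\frac{X}{5} - \frac{2}{X}\right)}}{2} = 3 - \frac{\left(4 + X\right) \frac{1}{X + \left(- \frac{2}{X} + \frac{X}{5}\right)}}{2} = 3 - \frac{\left(4 + X\right) \frac{1}{- \frac{2}{X} + \frac{6 X}{5}}}{2} = 3 - \frac{\frac{1}{- \frac{2}{X} + \frac{6 X}{5}} \left(4 + X\right)}{2} = 3 - \frac{4 + X}{2 \left(- \frac{2}{X} + \frac{6 X}{5}\right)}$)
$q{\left(40,-20 \right)} \left(-431\right) + w{\left(2 \right)} \left(-17 + L{\left(3 \right)}\right) = \left(-20\right) \left(-431\right) + \frac{-60 - 40 + 31 \cdot 2^{2}}{4 \left(-5 + 3 \cdot 2^{2}\right)} \left(-17 - 25\right) = 8620 + \frac{-60 - 40 + 31 \cdot 4}{4 \left(-5 + 3 \cdot 4\right)} \left(-42\right) = 8620 + \frac{-60 - 40 + 124}{4 \left(-5 + 12\right)} \left(-42\right) = 8620 + \frac{1}{4} \cdot \frac{1}{7} \cdot 24 \left(-42\right) = 8620 + \frac{6}{7} \left(-42\right) = 8620 - 36 = 8584$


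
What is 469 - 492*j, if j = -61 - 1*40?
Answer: 50161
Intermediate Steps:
j = -101 (j = -61 - 40 = -101)
469 - 492*j = 469 - 492*(-101) = 469 + 49692 = 50161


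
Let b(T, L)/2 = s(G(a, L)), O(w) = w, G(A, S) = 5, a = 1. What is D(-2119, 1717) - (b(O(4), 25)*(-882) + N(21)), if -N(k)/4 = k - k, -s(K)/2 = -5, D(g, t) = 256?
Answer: 17896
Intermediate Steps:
s(K) = 10 (s(K) = -2*(-5) = 10)
b(T, L) = 20 (b(T, L) = 2*10 = 20)
N(k) = 0 (N(k) = -4*(k - k) = -4*0 = 0)
D(-2119, 1717) - (b(O(4), 25)*(-882) + N(21)) = 256 - (20*(-882) + 0) = 256 - (-17640 + 0) = 256 - 1*(-17640) = 256 + 17640 = 17896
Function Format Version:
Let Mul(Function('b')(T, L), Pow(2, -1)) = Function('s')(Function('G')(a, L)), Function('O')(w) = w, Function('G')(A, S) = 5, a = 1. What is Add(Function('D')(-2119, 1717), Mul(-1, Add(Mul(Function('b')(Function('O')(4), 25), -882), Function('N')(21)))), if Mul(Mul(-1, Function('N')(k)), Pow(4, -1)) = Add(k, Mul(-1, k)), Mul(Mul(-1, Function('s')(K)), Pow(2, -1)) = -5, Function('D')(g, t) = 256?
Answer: 17896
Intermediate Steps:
Function('s')(K) = 10 (Function('s')(K) = Mul(-2, -5) = 10)
Function('b')(T, L) = 20 (Function('b')(T, L) = Mul(2, 10) = 20)
Function('N')(k) = 0 (Function('N')(k) = Mul(-4, Add(k, Mul(-1, k))) = Mul(-4, 0) = 0)
Add(Function('D')(-2119, 1717), Mul(-1, Add(Mul(Function('b')(Function('O')(4), 25), -882), Function('N')(21)))) = Add(256, Mul(-1, Add(Mul(20, -882), 0))) = Add(256, Mul(-1, Add(-17640, 0))) = Add(256, Mul(-1, -17640)) = Add(256, 17640) = 17896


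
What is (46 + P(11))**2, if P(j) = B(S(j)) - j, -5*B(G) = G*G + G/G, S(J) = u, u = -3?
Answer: 1089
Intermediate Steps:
S(J) = -3
B(G) = -1/5 - G**2/5 (B(G) = -(G*G + G/G)/5 = -(G**2 + 1)/5 = -(1 + G**2)/5 = -1/5 - G**2/5)
P(j) = -2 - j (P(j) = (-1/5 - 1/5*(-3)**2) - j = (-1/5 - 1/5*9) - j = (-1/5 - 9/5) - j = -2 - j)
(46 + P(11))**2 = (46 + (-2 - 1*11))**2 = (46 + (-2 - 11))**2 = (46 - 13)**2 = 33**2 = 1089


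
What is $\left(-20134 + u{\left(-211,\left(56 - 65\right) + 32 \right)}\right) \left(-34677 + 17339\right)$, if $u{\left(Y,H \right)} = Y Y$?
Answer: $-422821806$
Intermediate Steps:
$u{\left(Y,H \right)} = Y^{2}$
$\left(-20134 + u{\left(-211,\left(56 - 65\right) + 32 \right)}\right) \left(-34677 + 17339\right) = \left(-20134 + \left(-211\right)^{2}\right) \left(-34677 + 17339\right) = \left(-20134 + 44521\right) \left(-17338\right) = 24387 \left(-17338\right) = -422821806$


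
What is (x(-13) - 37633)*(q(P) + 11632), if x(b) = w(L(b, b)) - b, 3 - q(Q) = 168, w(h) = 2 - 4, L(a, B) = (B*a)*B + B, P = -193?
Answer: -431411474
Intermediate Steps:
L(a, B) = B + a*B² (L(a, B) = a*B² + B = B + a*B²)
w(h) = -2
q(Q) = -165 (q(Q) = 3 - 1*168 = 3 - 168 = -165)
x(b) = -2 - b
(x(-13) - 37633)*(q(P) + 11632) = ((-2 - 1*(-13)) - 37633)*(-165 + 11632) = ((-2 + 13) - 37633)*11467 = (11 - 37633)*11467 = -37622*11467 = -431411474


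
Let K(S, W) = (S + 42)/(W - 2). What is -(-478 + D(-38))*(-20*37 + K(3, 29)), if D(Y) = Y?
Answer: -380980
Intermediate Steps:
K(S, W) = (42 + S)/(-2 + W)
-(-478 + D(-38))*(-20*37 + K(3, 29)) = -(-478 - 38)*(-20*37 + (42 + 3)/(-2 + 29)) = -(-516)*(-740 + 45/27) = -(-516)*(-740 + (1/27)*45) = -(-516)*(-740 + 5/3) = -(-516)*(-2215)/3 = -1*380980 = -380980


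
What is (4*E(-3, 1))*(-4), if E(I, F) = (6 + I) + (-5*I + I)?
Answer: -240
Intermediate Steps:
E(I, F) = 6 - 3*I (E(I, F) = (6 + I) - 4*I = 6 - 3*I)
(4*E(-3, 1))*(-4) = (4*(6 - 3*(-3)))*(-4) = (4*(6 + 9))*(-4) = (4*15)*(-4) = 60*(-4) = -240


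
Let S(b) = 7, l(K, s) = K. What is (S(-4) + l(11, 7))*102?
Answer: 1836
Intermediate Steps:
(S(-4) + l(11, 7))*102 = (7 + 11)*102 = 18*102 = 1836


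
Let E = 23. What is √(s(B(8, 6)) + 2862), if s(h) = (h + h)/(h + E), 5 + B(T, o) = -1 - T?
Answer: √25730/3 ≈ 53.469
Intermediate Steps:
B(T, o) = -6 - T (B(T, o) = -5 + (-1 - T) = -6 - T)
s(h) = 2*h/(23 + h) (s(h) = (h + h)/(h + 23) = (2*h)/(23 + h) = 2*h/(23 + h))
√(s(B(8, 6)) + 2862) = √(2*(-6 - 1*8)/(23 + (-6 - 1*8)) + 2862) = √(2*(-6 - 8)/(23 + (-6 - 8)) + 2862) = √(2*(-14)/(23 - 14) + 2862) = √(2*(-14)/9 + 2862) = √(2*(-14)*(⅑) + 2862) = √(-28/9 + 2862) = √(25730/9) = √25730/3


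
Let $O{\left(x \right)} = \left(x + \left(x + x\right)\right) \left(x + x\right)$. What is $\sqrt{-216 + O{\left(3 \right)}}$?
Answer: $9 i \sqrt{2} \approx 12.728 i$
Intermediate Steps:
$O{\left(x \right)} = 6 x^{2}$ ($O{\left(x \right)} = \left(x + 2 x\right) 2 x = 3 x 2 x = 6 x^{2}$)
$\sqrt{-216 + O{\left(3 \right)}} = \sqrt{-216 + 6 \cdot 3^{2}} = \sqrt{-216 + 6 \cdot 9} = \sqrt{-216 + 54} = \sqrt{-162} = 9 i \sqrt{2}$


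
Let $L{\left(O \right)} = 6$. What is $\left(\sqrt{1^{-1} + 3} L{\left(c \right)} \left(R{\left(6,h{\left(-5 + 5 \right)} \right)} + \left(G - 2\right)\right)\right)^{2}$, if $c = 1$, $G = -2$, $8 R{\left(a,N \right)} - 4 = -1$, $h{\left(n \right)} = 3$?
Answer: $\frac{7569}{4} \approx 1892.3$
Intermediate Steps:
$R{\left(a,N \right)} = \frac{3}{8}$ ($R{\left(a,N \right)} = \frac{1}{2} + \frac{1}{8} \left(-1\right) = \frac{1}{2} - \frac{1}{8} = \frac{3}{8}$)
$\left(\sqrt{1^{-1} + 3} L{\left(c \right)} \left(R{\left(6,h{\left(-5 + 5 \right)} \right)} + \left(G - 2\right)\right)\right)^{2} = \left(\sqrt{1^{-1} + 3} \cdot 6 \left(\frac{3}{8} - 4\right)\right)^{2} = \left(\sqrt{1 + 3} \cdot 6 \left(\frac{3}{8} - 4\right)\right)^{2} = \left(\sqrt{4} \cdot 6 \left(\frac{3}{8} - 4\right)\right)^{2} = \left(2 \cdot 6 \left(- \frac{29}{8}\right)\right)^{2} = \left(12 \left(- \frac{29}{8}\right)\right)^{2} = \left(- \frac{87}{2}\right)^{2} = \frac{7569}{4}$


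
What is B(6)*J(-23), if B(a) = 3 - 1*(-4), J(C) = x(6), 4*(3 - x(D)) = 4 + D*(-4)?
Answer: 56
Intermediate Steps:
x(D) = 2 + D (x(D) = 3 - (4 + D*(-4))/4 = 3 - (4 - 4*D)/4 = 3 + (-1 + D) = 2 + D)
J(C) = 8 (J(C) = 2 + 6 = 8)
B(a) = 7 (B(a) = 3 + 4 = 7)
B(6)*J(-23) = 7*8 = 56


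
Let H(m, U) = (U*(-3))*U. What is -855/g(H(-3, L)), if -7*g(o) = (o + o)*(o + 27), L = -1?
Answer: -665/16 ≈ -41.563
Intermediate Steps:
H(m, U) = -3*U² (H(m, U) = (-3*U)*U = -3*U²)
g(o) = -2*o*(27 + o)/7 (g(o) = -(o + o)*(o + 27)/7 = -2*o*(27 + o)/7)
-855/g(H(-3, L)) = -855*7/(6*(27 - 3*(-1)²)) = -855*7/(6*(27 - 3*1)) = -855*7/(6*(27 - 3)) = -855/((-2/7*(-3)*24)) = -855/144/7 = -855*7/144 = -665/16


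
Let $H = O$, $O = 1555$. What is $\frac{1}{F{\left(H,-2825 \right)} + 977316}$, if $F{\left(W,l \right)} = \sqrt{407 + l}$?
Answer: $\frac{162886}{159191094379} - \frac{i \sqrt{2418}}{955146566274} \approx 1.0232 \cdot 10^{-6} - 5.1482 \cdot 10^{-11} i$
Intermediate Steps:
$H = 1555$
$\frac{1}{F{\left(H,-2825 \right)} + 977316} = \frac{1}{\sqrt{407 - 2825} + 977316} = \frac{1}{\sqrt{-2418} + 977316} = \frac{1}{i \sqrt{2418} + 977316} = \frac{1}{977316 + i \sqrt{2418}}$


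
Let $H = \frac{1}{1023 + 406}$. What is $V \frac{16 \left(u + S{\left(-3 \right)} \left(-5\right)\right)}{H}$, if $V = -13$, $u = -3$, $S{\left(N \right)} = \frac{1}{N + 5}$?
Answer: $1634776$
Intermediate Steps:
$S{\left(N \right)} = \frac{1}{5 + N}$
$H = \frac{1}{1429} \approx 0.00069979$
$V \frac{16 \left(u + S{\left(-3 \right)} \left(-5\right)\right)}{H} = - 13 \cdot 16 \left(-3 + \frac{1}{5 - 3} \left(-5\right)\right) \frac{1}{\frac{1}{1429}} = - 13 \cdot 16 \left(-3 + \frac{1}{2} \left(-5\right)\right) 1429 = - 13 \cdot 16 \left(-3 - \frac{5}{2}\right) 1429 = - 13 \cdot 16 \left(- \frac{11}{2}\right) 1429 = - 13 \left(\left(-88\right) 1429\right) = \left(-13\right) \left(-125752\right) = 1634776$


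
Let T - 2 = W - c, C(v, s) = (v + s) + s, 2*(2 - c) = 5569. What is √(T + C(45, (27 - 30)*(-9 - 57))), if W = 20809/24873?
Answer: √7984100725386/49746 ≈ 56.801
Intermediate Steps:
W = 20809/24873 (W = 20809*(1/24873) = 20809/24873 ≈ 0.83661)
c = -5565/2 (c = 2 - ½*5569 = 2 - 5569/2 = -5565/2 ≈ -2782.5)
C(v, s) = v + 2*s (C(v, s) = (s + v) + s = v + 2*s)
T = 138559355/49746 (T = 2 + (20809/24873 - 1*(-5565/2)) = 2 + (20809/24873 + 5565/2) = 2 + 138459863/49746 = 138559355/49746 ≈ 2785.3)
√(T + C(45, (27 - 30)*(-9 - 57))) = √(138559355/49746 + (45 + 2*((27 - 30)*(-9 - 57)))) = √(138559355/49746 + (45 + 2*(-3*(-66)))) = √(138559355/49746 + (45 + 2*198)) = √(138559355/49746 + (45 + 396)) = √(138559355/49746 + 441) = √(160497341/49746) = √7984100725386/49746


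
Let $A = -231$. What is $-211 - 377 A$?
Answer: $86876$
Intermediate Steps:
$-211 - 377 A = -211 - -87087 = -211 + 87087 = 86876$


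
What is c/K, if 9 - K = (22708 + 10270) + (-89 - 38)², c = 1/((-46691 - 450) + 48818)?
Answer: -1/82337346 ≈ -1.2145e-8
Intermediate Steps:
c = 1/1677 (c = 1/(-47141 + 48818) = 1/1677 ≈ 0.00059630)
K = -49098 (K = 9 - ((22708 + 10270) + (-89 - 38)²) = 9 - (32978 + (-127)²) = 9 - (32978 + 16129) = 9 - 1*49107 = 9 - 49107 = -49098)
c/K = (1/1677)/(-49098) = (1/1677)*(-1/49098) = -1/82337346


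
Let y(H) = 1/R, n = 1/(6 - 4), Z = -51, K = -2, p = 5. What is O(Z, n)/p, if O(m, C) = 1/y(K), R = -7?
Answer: -7/5 ≈ -1.4000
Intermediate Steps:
n = ½ (n = 1/2 = ½ ≈ 0.50000)
y(H) = -⅐ (y(H) = 1/(-7) = -⅐)
O(m, C) = -7 (O(m, C) = 1/(-⅐) = -7)
O(Z, n)/p = -7/5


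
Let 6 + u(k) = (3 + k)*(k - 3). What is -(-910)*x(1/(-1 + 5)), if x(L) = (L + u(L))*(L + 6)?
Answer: -2673125/32 ≈ -83535.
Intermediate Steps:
u(k) = -6 + (-3 + k)*(3 + k) (u(k) = -6 + (3 + k)*(k - 3) = -6 + (3 + k)*(-3 + k) = -6 + (-3 + k)*(3 + k))
x(L) = (6 + L)*(-15 + L + L²) (x(L) = (L + (-15 + L²))*(L + 6) = (-15 + L + L²)*(6 + L) = (6 + L)*(-15 + L + L²))
-(-910)*x(1/(-1 + 5)) = -(-910)*(-90 + (1/(-1 + 5))³ - 9/(-1 + 5) + 7*(1/(-1 + 5))²) = -(-910)*(-90 + (1/4)³ - 9/4 + 7*(1/4)²) = -(-910)*(-90 + (¼)³ - 9*¼ + 7*(¼)²) = -(-910)*(-90 + 1/64 - 9/4 + 7*(1/16)) = -(-910)*(-90 + 1/64 - 9/4 + 7/16) = -(-910)*(-5875)/64 = -1*2673125/32 = -2673125/32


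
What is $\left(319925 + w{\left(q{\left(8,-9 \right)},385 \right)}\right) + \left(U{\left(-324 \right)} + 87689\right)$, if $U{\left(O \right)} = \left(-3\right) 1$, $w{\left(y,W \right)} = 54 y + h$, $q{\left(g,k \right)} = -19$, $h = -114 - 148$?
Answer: $406323$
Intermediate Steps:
$h = -262$
$w{\left(y,W \right)} = -262 + 54 y$ ($w{\left(y,W \right)} = 54 y - 262 = -262 + 54 y$)
$U{\left(O \right)} = -3$
$\left(319925 + w{\left(q{\left(8,-9 \right)},385 \right)}\right) + \left(U{\left(-324 \right)} + 87689\right) = \left(319925 + \left(-262 + 54 \left(-19\right)\right)\right) + \left(-3 + 87689\right) = \left(319925 - 1288\right) + 87686 = 318637 + 87686 = 406323$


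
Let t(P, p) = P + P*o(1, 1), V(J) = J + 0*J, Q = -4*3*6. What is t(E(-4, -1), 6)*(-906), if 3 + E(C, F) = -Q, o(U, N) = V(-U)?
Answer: 0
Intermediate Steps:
Q = -72 (Q = -12*6 = -72)
V(J) = J (V(J) = J + 0 = J)
o(U, N) = -U
E(C, F) = 69 (E(C, F) = -3 - 1*(-72) = -3 + 72 = 69)
t(P, p) = 0 (t(P, p) = P + P*(-1*1) = P + P*(-1) = P - P = 0)
t(E(-4, -1), 6)*(-906) = 0*(-906) = 0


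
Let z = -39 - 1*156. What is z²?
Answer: 38025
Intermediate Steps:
z = -195 (z = -39 - 156 = -195)
z² = (-195)² = 38025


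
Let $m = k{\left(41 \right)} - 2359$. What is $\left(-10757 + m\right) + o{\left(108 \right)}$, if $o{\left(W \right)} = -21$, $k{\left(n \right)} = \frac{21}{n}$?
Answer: $- \frac{538596}{41} \approx -13136.0$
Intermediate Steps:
$m = - \frac{96698}{41}$ ($m = \frac{21}{41} - 2359 = - \frac{96698}{41} \approx -2358.5$)
$\left(-10757 + m\right) + o{\left(108 \right)} = \left(-10757 - \frac{96698}{41}\right) - 21 = - \frac{537735}{41} - 21 = - \frac{538596}{41}$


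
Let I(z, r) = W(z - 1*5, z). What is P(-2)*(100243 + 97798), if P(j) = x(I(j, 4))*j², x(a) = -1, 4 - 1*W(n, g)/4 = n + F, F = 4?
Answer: -792164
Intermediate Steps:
W(n, g) = -4*n (W(n, g) = 16 - 4*(n + 4) = 16 - 4*(4 + n) = 16 + (-16 - 4*n) = -4*n)
I(z, r) = 20 - 4*z (I(z, r) = -4*(z - 1*5) = -4*(z - 5) = -4*(-5 + z) = 20 - 4*z)
P(j) = -j²
P(-2)*(100243 + 97798) = (-1*(-2)²)*(100243 + 97798) = -1*4*198041 = -4*198041 = -792164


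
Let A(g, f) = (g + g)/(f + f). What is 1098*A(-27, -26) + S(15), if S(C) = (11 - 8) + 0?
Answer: 14862/13 ≈ 1143.2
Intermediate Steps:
S(C) = 3 (S(C) = 3 + 0 = 3)
A(g, f) = g/f (A(g, f) = (2*g)/((2*f)) = (2*g)*(1/(2*f)) = g/f)
1098*A(-27, -26) + S(15) = 1098*(-27/(-26)) + 3 = 1098*(-27*(-1/26)) + 3 = 1098*(27/26) + 3 = 14823/13 + 3 = 14862/13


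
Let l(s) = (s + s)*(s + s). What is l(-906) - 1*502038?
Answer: 2781306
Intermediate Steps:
l(s) = 4*s**2 (l(s) = (2*s)*(2*s) = 4*s**2)
l(-906) - 1*502038 = 4*(-906)**2 - 1*502038 = 4*820836 - 502038 = 3283344 - 502038 = 2781306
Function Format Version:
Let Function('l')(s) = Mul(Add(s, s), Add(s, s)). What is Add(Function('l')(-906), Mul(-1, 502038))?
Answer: 2781306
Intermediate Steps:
Function('l')(s) = Mul(4, Pow(s, 2)) (Function('l')(s) = Mul(Mul(2, s), Mul(2, s)) = Mul(4, Pow(s, 2)))
Add(Function('l')(-906), Mul(-1, 502038)) = Add(Mul(4, Pow(-906, 2)), Mul(-1, 502038)) = Add(Mul(4, 820836), -502038) = Add(3283344, -502038) = 2781306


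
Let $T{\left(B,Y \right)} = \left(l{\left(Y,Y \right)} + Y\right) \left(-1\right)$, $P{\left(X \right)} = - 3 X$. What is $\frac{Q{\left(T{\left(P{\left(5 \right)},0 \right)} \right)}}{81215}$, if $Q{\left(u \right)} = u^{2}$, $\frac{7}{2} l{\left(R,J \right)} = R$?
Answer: $0$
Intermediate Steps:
$l{\left(R,J \right)} = \frac{2 R}{7}$
$T{\left(B,Y \right)} = - \frac{9 Y}{7}$ ($T{\left(B,Y \right)} = \left(\frac{2 Y}{7} + Y\right) \left(-1\right) = \frac{9 Y}{7} \left(-1\right) = - \frac{9 Y}{7}$)
$\frac{Q{\left(T{\left(P{\left(5 \right)},0 \right)} \right)}}{81215} = \frac{\left(\left(- \frac{9}{7}\right) 0\right)^{2}}{81215} = 0^{2} \cdot \frac{1}{81215} = 0 \cdot \frac{1}{81215} = 0$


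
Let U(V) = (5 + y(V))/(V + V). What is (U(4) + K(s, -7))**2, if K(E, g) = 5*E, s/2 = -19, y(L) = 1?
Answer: 573049/16 ≈ 35816.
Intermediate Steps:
s = -38 (s = 2*(-19) = -38)
U(V) = 3/V (U(V) = (5 + 1)/(V + V) = 6/((2*V)) = 6*(1/(2*V)) = 3/V)
(U(4) + K(s, -7))**2 = (3/4 + 5*(-38))**2 = (3*(1/4) - 190)**2 = (3/4 - 190)**2 = (-757/4)**2 = 573049/16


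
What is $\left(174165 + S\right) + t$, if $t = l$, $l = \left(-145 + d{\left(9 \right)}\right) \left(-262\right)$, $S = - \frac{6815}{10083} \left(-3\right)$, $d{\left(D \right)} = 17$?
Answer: $\frac{698089876}{3361} \approx 2.077 \cdot 10^{5}$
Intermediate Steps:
$S = \frac{6815}{3361}$ ($S = \left(-6815\right) \frac{1}{10083} \left(-3\right) = \left(- \frac{6815}{10083}\right) \left(-3\right) = \frac{6815}{3361} \approx 2.0277$)
$l = 33536$ ($l = \left(-145 + 17\right) \left(-262\right) = \left(-128\right) \left(-262\right) = 33536$)
$t = 33536$
$\left(174165 + S\right) + t = \left(174165 + \frac{6815}{3361}\right) + 33536 = \frac{585375380}{3361} + 33536 = \frac{698089876}{3361}$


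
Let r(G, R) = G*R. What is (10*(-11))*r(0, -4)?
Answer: 0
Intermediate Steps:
(10*(-11))*r(0, -4) = (10*(-11))*(0*(-4)) = -110*0 = 0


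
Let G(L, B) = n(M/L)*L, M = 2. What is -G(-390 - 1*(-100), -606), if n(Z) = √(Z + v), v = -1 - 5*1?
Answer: 2*I*√126295 ≈ 710.76*I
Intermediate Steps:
v = -6 (v = -1 - 5 = -6)
n(Z) = √(-6 + Z) (n(Z) = √(Z - 6) = √(-6 + Z))
G(L, B) = L*√(-6 + 2/L) (G(L, B) = √(-6 + 2/L)*L = L*√(-6 + 2/L))
-G(-390 - 1*(-100), -606) = -(-390 - 1*(-100))*√(-6 + 2/(-390 - 1*(-100))) = -(-390 + 100)*√(-6 + 2/(-390 + 100)) = -(-290)*√(-6 + 2/(-290)) = -(-290)*√(-6 + 2*(-1/290)) = -(-290)*√(-6 - 1/145) = -(-290)*√(-871/145) = -(-290)*I*√126295/145 = -(-2)*I*√126295 = 2*I*√126295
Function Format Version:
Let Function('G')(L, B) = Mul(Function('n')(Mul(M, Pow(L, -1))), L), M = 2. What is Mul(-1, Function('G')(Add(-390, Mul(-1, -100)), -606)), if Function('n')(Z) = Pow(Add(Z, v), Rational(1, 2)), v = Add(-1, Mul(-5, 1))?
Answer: Mul(2, I, Pow(126295, Rational(1, 2))) ≈ Mul(710.76, I)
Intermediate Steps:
v = -6 (v = Add(-1, -5) = -6)
Function('n')(Z) = Pow(Add(-6, Z), Rational(1, 2)) (Function('n')(Z) = Pow(Add(Z, -6), Rational(1, 2)) = Pow(Add(-6, Z), Rational(1, 2)))
Function('G')(L, B) = Mul(L, Pow(Add(-6, Mul(2, Pow(L, -1))), Rational(1, 2))) (Function('G')(L, B) = Mul(Pow(Add(-6, Mul(2, Pow(L, -1))), Rational(1, 2)), L) = Mul(L, Pow(Add(-6, Mul(2, Pow(L, -1))), Rational(1, 2))))
Mul(-1, Function('G')(Add(-390, Mul(-1, -100)), -606)) = Mul(-1, Mul(Add(-390, Mul(-1, -100)), Pow(Add(-6, Mul(2, Pow(Add(-390, Mul(-1, -100)), -1))), Rational(1, 2)))) = Mul(-1, Mul(Add(-390, 100), Pow(Add(-6, Mul(2, Pow(Add(-390, 100), -1))), Rational(1, 2)))) = Mul(-1, Mul(-290, Pow(Add(-6, Mul(2, Pow(-290, -1))), Rational(1, 2)))) = Mul(-1, Mul(-290, Pow(Add(-6, Mul(2, Rational(-1, 290))), Rational(1, 2)))) = Mul(-1, Mul(-290, Pow(Add(-6, Rational(-1, 145)), Rational(1, 2)))) = Mul(-1, Mul(-290, Pow(Rational(-871, 145), Rational(1, 2)))) = Mul(-1, Mul(-290, Mul(Rational(1, 145), I, Pow(126295, Rational(1, 2))))) = Mul(-1, Mul(-2, I, Pow(126295, Rational(1, 2)))) = Mul(2, I, Pow(126295, Rational(1, 2)))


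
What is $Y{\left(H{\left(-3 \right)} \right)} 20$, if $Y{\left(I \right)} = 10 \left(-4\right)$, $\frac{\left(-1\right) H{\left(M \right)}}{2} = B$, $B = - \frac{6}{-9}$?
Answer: $-800$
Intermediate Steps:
$B = \frac{2}{3}$ ($B = \left(-6\right) \left(- \frac{1}{9}\right) = \frac{2}{3} \approx 0.66667$)
$H{\left(M \right)} = - \frac{4}{3}$ ($H{\left(M \right)} = \left(-2\right) \frac{2}{3} = - \frac{4}{3}$)
$Y{\left(I \right)} = -40$
$Y{\left(H{\left(-3 \right)} \right)} 20 = \left(-40\right) 20 = -800$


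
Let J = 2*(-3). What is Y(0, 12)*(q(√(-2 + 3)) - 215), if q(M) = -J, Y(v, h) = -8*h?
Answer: 20064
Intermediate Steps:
J = -6
q(M) = 6 (q(M) = -1*(-6) = 6)
Y(0, 12)*(q(√(-2 + 3)) - 215) = (-8*12)*(6 - 215) = -96*(-209) = 20064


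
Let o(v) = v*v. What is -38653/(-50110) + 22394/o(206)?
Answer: 345305256/265808495 ≈ 1.2991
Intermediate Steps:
o(v) = v²
-38653/(-50110) + 22394/o(206) = -38653/(-50110) + 22394/(206²) = -38653*(-1/50110) + 22394/42436 = 38653/50110 + 22394*(1/42436) = 38653/50110 + 11197/21218 = 345305256/265808495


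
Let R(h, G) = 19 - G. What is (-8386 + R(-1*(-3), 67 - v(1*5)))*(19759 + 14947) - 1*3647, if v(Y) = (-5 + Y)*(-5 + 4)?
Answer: -292714051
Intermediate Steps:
v(Y) = 5 - Y (v(Y) = (-5 + Y)*(-1) = 5 - Y)
(-8386 + R(-1*(-3), 67 - v(1*5)))*(19759 + 14947) - 1*3647 = (-8386 + (19 - (67 - (5 - 5))))*(19759 + 14947) - 1*3647 = (-8386 + (19 - (67 - (5 - 1*5))))*34706 - 3647 = (-8386 + (19 - (67 - (5 - 5))))*34706 - 3647 = (-8386 + (19 - (67 - 1*0)))*34706 - 3647 = (-8386 + (19 - (67 + 0)))*34706 - 3647 = (-8386 + (19 - 1*67))*34706 - 3647 = (-8386 + (19 - 67))*34706 - 3647 = (-8386 - 48)*34706 - 3647 = -8434*34706 - 3647 = -292710404 - 3647 = -292714051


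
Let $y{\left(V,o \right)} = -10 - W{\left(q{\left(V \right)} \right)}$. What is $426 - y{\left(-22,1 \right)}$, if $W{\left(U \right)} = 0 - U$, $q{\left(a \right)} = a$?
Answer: $458$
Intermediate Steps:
$W{\left(U \right)} = - U$
$y{\left(V,o \right)} = -10 + V$ ($y{\left(V,o \right)} = -10 - - V = -10 + V$)
$426 - y{\left(-22,1 \right)} = 426 - \left(-10 - 22\right) = 426 - -32 = 426 + 32 = 458$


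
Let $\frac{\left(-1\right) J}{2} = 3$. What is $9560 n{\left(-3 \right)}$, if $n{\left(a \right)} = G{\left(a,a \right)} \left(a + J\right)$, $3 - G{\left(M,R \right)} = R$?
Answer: $-516240$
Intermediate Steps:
$J = -6$ ($J = \left(-2\right) 3 = -6$)
$G{\left(M,R \right)} = 3 - R$
$n{\left(a \right)} = \left(-6 + a\right) \left(3 - a\right)$ ($n{\left(a \right)} = \left(3 - a\right) \left(a - 6\right) = \left(3 - a\right) \left(-6 + a\right) = \left(-6 + a\right) \left(3 - a\right)$)
$9560 n{\left(-3 \right)} = 9560 \left(- \left(-6 - 3\right) \left(-3 - 3\right)\right) = 9560 \left(\left(-1\right) \left(-9\right) \left(-6\right)\right) = 9560 \left(-54\right) = -516240$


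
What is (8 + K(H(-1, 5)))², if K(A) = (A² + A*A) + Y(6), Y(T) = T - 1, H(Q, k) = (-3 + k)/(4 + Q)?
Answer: 15625/81 ≈ 192.90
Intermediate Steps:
H(Q, k) = (-3 + k)/(4 + Q)
Y(T) = -1 + T
K(A) = 5 + 2*A² (K(A) = (A² + A*A) + (-1 + 6) = (A² + A²) + 5 = 2*A² + 5 = 5 + 2*A²)
(8 + K(H(-1, 5)))² = (8 + (5 + 2*((-3 + 5)/(4 - 1))²))² = (8 + (5 + 2*(2/3)²))² = (8 + (5 + 2*((⅓)*2)²))² = (8 + (5 + 2*(⅔)²))² = (8 + (5 + 2*(4/9)))² = (8 + (5 + 8/9))² = (8 + 53/9)² = (125/9)² = 15625/81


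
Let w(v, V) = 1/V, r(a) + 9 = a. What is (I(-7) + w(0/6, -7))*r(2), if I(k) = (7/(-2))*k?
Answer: -341/2 ≈ -170.50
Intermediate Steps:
r(a) = -9 + a
I(k) = -7*k/2 (I(k) = (7*(-1/2))*k = -7*k/2)
(I(-7) + w(0/6, -7))*r(2) = (-7/2*(-7) + 1/(-7))*(-9 + 2) = (49/2 - 1/7)*(-7) = (341/14)*(-7) = -341/2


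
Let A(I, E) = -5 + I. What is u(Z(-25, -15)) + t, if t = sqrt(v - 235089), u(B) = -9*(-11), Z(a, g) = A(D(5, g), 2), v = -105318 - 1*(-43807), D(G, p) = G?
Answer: 99 + 10*I*sqrt(2966) ≈ 99.0 + 544.61*I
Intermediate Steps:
v = -61511 (v = -105318 + 43807 = -61511)
Z(a, g) = 0 (Z(a, g) = -5 + 5 = 0)
u(B) = 99
t = 10*I*sqrt(2966) (t = sqrt(-61511 - 235089) = sqrt(-296600) = 10*I*sqrt(2966) ≈ 544.61*I)
u(Z(-25, -15)) + t = 99 + 10*I*sqrt(2966)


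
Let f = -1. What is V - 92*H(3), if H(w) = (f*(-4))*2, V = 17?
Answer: -719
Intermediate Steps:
H(w) = 8 (H(w) = -1*(-4)*2 = 4*2 = 8)
V - 92*H(3) = 17 - 92*8 = 17 - 736 = -719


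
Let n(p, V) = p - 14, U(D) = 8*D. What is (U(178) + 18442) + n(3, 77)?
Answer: 19855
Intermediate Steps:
n(p, V) = -14 + p
(U(178) + 18442) + n(3, 77) = (8*178 + 18442) + (-14 + 3) = (1424 + 18442) - 11 = 19866 - 11 = 19855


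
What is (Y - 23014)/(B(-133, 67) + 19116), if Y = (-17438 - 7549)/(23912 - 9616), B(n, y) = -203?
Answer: -329033131/270380248 ≈ -1.2169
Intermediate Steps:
Y = -24987/14296 ≈ -1.7478
(Y - 23014)/(B(-133, 67) + 19116) = (-24987/14296 - 23014)/(-203 + 19116) = -329033131/14296/18913 = -329033131/14296*1/18913 = -329033131/270380248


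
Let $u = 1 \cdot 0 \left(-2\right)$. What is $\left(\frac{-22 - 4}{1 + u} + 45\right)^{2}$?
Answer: $361$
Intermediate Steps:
$u = 0$ ($u = 0 \left(-2\right) = 0$)
$\left(\frac{-22 - 4}{1 + u} + 45\right)^{2} = \left(\frac{-22 - 4}{1 + 0} + 45\right)^{2} = \left(- \frac{26}{1} + 45\right)^{2} = \left(\left(-26\right) 1 + 45\right)^{2} = \left(-26 + 45\right)^{2} = 19^{2} = 361$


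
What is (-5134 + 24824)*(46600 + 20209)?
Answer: 1315469210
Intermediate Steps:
(-5134 + 24824)*(46600 + 20209) = 19690*66809 = 1315469210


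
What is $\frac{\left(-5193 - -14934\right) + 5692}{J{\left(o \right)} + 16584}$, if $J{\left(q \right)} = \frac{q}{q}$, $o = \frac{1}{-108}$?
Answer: $\frac{15433}{16585} \approx 0.93054$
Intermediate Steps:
$o = - \frac{1}{108} \approx -0.0092593$
$J{\left(q \right)} = 1$
$\frac{\left(-5193 - -14934\right) + 5692}{J{\left(o \right)} + 16584} = \frac{\left(-5193 - -14934\right) + 5692}{1 + 16584} = \frac{\left(-5193 + 14934\right) + 5692}{16585} = \left(9741 + 5692\right) \frac{1}{16585} = 15433 \cdot \frac{1}{16585} = \frac{15433}{16585}$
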